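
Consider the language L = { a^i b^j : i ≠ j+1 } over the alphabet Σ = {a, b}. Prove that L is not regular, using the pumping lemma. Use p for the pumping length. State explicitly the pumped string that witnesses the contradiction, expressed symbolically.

a^{p+p!} b^{p+p!-1}

Suppose for contradiction that L is regular, and let p be the pumping length.
Choose w = a^p b^{p+p!-1}. Since p ≠ (p+p!-1)+1 = p+p!, w ∈ L; and |w| ≥ p.
Write w = xyz as guaranteed by the lemma, with |xy| ≤ p and |y| > 0.
The first p characters of w are a's, so xy (and hence y) consists only of a's. Write y = a^k, 1 ≤ k ≤ p.
Since 1 ≤ k ≤ p, k divides p!; set t = 1 + p!/k. Then xy^t z has p + (p!/k)·k = p + p! copies of a. Now the a-count is p+p! and (b-count)+1 = (p+p!-1)+1 = p+p!, so i ≠ j+1 fails. So xy^t z = a^{p+p!} b^{p+p!-1} ∉ L.
Contradiction. Therefore L is not regular.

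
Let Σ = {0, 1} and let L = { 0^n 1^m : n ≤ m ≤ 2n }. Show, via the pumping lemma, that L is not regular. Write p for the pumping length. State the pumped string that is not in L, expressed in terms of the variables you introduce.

Assume L is regular. Let p be the pumping length given by the pumping lemma.
Take w = 0^p 1^p ∈ L (since p ≤ p ≤ 2p), with |w| = 2p ≥ p.
The pumping lemma gives a decomposition w = xyz where |xy| ≤ p and |y| ≥ 1.
Because |xy| ≤ p and w begins with p copies of 0, we have y = 0^k with 1 ≤ k ≤ p.
Pump with i = 2: xy^2z = 0^{p+k} 1^p. Now n = p+k > p = m, so the condition n ≤ m fails. Thus xy^2z ∉ L.
This contradicts the pumping lemma, so L is not regular.

0^{p+k} 1^p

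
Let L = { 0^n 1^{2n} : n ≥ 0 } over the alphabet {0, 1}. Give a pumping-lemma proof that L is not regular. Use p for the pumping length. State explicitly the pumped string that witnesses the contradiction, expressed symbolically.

Toward a contradiction, assume L is regular with pumping length p.
Let w = 0^p 1^{2p} ∈ L; note |w| = 3p ≥ p.
The pumping lemma gives a decomposition w = xyz where |xy| ≤ p and |y| ≥ 1.
Since the first p symbols of w are all 0's and |xy| ≤ p, y lies entirely in the leading 0-block: y = 0^k for some k with 1 ≤ k ≤ p.
Pump with i = 2: xy^2z = 0^{p+k} 1^{2p}. For this to lie in L we would need 2p = 2(p+k), which forces k = 0. But k ≥ 1, so xy^2z ∉ L.
Contradiction. Therefore L is not regular.

0^{p+k} 1^{2p}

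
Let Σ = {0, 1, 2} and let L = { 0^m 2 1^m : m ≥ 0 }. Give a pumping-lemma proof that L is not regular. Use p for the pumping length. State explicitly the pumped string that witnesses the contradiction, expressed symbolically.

Suppose for contradiction that L is regular, and let p be the pumping length.
Take w = 0^p 2 1^p ∈ L with |w| = 2p+1 ≥ p.
The pumping lemma gives a decomposition w = xyz where |xy| ≤ p and y is nonempty.
The first p characters of w are 0's, so xy (and hence y) consists only of 0's. Write y = 0^k, 1 ≤ k ≤ p.
Pump with i = 2: xy^2z = 0^{p+k} 2 1^p, which would require p+k = p. But k ≥ 1, so xy^2z ∉ L.
This contradicts the pumping lemma, so L is not regular.

0^{p+k} 2 1^p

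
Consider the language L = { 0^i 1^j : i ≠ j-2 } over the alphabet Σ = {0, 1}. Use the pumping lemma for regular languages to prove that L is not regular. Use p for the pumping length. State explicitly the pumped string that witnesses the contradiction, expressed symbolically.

0^{p+p!} 1^{p+p!+2}

Assume L is regular; let p be its pumping constant.
Choose w = 0^p 1^{p+p!+2}. Since p ≠ (p+p!+2)-2 = p+p!, w ∈ L; and |w| ≥ p.
The pumping lemma gives a decomposition w = xyz where |xy| ≤ p and |y| ≥ 1.
Since the first p symbols of w are all 0's and |xy| ≤ p, y lies entirely in the leading 0-block: y = 0^k for some k with 1 ≤ k ≤ p.
Since 1 ≤ k ≤ p, k divides p!; set t = 1 + p!/k. Then xy^t z has p + (p!/k)·k = p + p! copies of 0. Now the 0-count is p+p! and (1-count)-2 = (p+p!+2)-2 = p+p!, so i ≠ j-2 fails. So xy^t z = 0^{p+p!} 1^{p+p!+2} ∉ L.
Contradiction. Therefore L is not regular.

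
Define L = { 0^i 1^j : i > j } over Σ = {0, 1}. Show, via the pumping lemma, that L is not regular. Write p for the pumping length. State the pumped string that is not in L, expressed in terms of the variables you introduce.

0^{p+1-k} 1^p

Toward a contradiction, assume L is regular with pumping length p.
Choose w = 0^{p+1} 1^p ∈ L, with |w| = 2p+1 ≥ p.
Write w = xyz as guaranteed by the lemma, with |xy| ≤ p and |y| ≥ 1.
Because |xy| ≤ p and w begins with p copies of 0, we have y = 0^k with 1 ≤ k ≤ p.
Consider xy^0z = xz = 0^{p+1-k} 1^p. Since k ≥ 1, the 0-count p+1-k is at most p, so i > j fails; thus xz ∉ L.
Contradiction. Therefore L is not regular.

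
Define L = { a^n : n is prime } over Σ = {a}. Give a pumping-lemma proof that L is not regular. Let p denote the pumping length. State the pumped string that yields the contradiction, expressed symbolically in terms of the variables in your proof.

a^{q(1+k)}

Assume L is regular; let p be its pumping constant.
Let q be a prime with q ≥ p+2 (infinitely many primes exist), and take w = a^q ∈ L with |w| = q ≥ p.
Write w = xyz as guaranteed by the lemma, with |xy| ≤ p and |y| > 0.
Then y = a^k for some k with 1 ≤ k ≤ p.
Since 1 ≤ k ≤ p, |xz| = q-k. Pump with i = q+1: |xy^{q+1}z| = (q-k)+(q+1)k = q+qk = q(1+k), which is composite (both factors ≥ 2). So xy^{q+1}z = a^{q(1+k)} ∉ L.
This contradicts the pumping lemma, so L is not regular.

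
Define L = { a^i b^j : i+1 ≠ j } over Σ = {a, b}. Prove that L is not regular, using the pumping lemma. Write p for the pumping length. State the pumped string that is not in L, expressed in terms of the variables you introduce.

Assume L is regular. Let p be the pumping length given by the pumping lemma.
Choose w = a^p b^{p+p!+1}. Since p ≠ (p+p!+1)-1 = p+p!, w ∈ L; and |w| ≥ p.
Write w = xyz as guaranteed by the lemma, with |xy| ≤ p and |y| > 0.
The first p characters of w are a's, so xy (and hence y) consists only of a's. Write y = a^k, 1 ≤ k ≤ p.
Since 1 ≤ k ≤ p, k divides p!; set t = 1 + p!/k. Then xy^t z has p + (p!/k)·k = p + p! copies of a. Now the a-count is p+p! and (b-count)-1 = (p+p!+1)-1 = p+p!, so i+1 ≠ j fails. So xy^t z = a^{p+p!} b^{p+p!+1} ∉ L.
This is a contradiction; hence L is not regular.

a^{p+p!} b^{p+p!+1}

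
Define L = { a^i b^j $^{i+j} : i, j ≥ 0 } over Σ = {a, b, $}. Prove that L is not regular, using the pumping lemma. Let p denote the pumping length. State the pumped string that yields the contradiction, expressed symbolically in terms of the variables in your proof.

a^{p+k} b^p $^{2p}

Toward a contradiction, assume L is regular with pumping length p.
Take w = a^p b^p $^{2p} ∈ L (with i=j=p, i+j=2p), |w| = 4p ≥ p.
The pumping lemma gives a decomposition w = xyz where |xy| ≤ p and |y| ≥ 1.
Because |xy| ≤ p and w begins with p copies of a, we have y = a^k with 1 ≤ k ≤ p.
Consider xy^2z = a^{p+k} b^p $^{2p}. Now the a- and b-counts sum to 2p+k, but the $-count is 2p ≠ 2p+k. So xy^2z ∉ L.
This contradicts the pumping lemma, so L is not regular.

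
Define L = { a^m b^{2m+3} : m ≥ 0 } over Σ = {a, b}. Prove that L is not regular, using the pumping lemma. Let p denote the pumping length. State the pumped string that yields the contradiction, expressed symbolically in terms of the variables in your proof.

Suppose for contradiction that L is regular, and let p be the pumping length.
Let w = a^p b^{2p+3} ∈ L; note |w| = 3p+3 ≥ p.
By the pumping lemma, w = xyz with |xy| ≤ p and y is nonempty.
The first p characters of w are a's, so xy (and hence y) consists only of a's. Write y = a^k, 1 ≤ k ≤ p.
Pump with i = 2: xy^2z = a^{p+k} b^{2p+3}. For this to lie in L we would need 2p+3 = 2(p+k)+3, which forces k = 0. But k ≥ 1, so xy^2z ∉ L.
Contradiction. Therefore L is not regular.

a^{p+k} b^{2p+3}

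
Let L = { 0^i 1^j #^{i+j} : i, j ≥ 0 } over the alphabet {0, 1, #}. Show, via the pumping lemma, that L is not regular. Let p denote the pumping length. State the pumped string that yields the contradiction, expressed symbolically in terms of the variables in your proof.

Assume L is regular; let p be its pumping constant.
Take w = 0^p 1^p #^{2p} ∈ L (with i=j=p, i+j=2p), |w| = 4p ≥ p.
The pumping lemma gives a decomposition w = xyz where |xy| ≤ p and y is nonempty.
Since the first p symbols of w are all 0's and |xy| ≤ p, y lies entirely in the leading 0-block: y = 0^k for some k with 1 ≤ k ≤ p.
Consider xy^2z = 0^{p+k} 1^p #^{2p}. Now the 0- and 1-counts sum to 2p+k, but the #-count is 2p ≠ 2p+k. So xy^2z ∉ L.
Contradiction. Therefore L is not regular.

0^{p+k} 1^p #^{2p}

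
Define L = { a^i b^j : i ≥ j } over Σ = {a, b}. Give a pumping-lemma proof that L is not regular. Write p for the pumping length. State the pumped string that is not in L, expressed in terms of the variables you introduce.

a^{p-k} b^p

Suppose for contradiction that L is regular, and let p be the pumping length.
Choose w = a^p b^p ∈ L, with |w| = 2p ≥ p.
By the pumping lemma, w = xyz with |xy| ≤ p and |y| > 0.
The first p characters of w are a's, so xy (and hence y) consists only of a's. Write y = a^k, 1 ≤ k ≤ p.
Consider xy^0z = xz = a^{p-k} b^p. Since k ≥ 1, the a-count p-k is less than p, so i ≥ j fails; thus xz ∉ L.
Contradiction. Therefore L is not regular.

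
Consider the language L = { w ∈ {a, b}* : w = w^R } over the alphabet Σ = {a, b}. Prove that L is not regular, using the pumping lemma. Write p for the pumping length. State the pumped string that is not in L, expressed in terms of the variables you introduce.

a^{p+k} b a^p

Assume L is regular; let p be its pumping constant.
Take w = a^p b a^p, a palindrome of length 2p+1 ≥ p.
Write w = xyz as guaranteed by the lemma, with |xy| ≤ p and |y| ≥ 1.
Because |xy| ≤ p and w begins with p copies of a, we have y = a^k with 1 ≤ k ≤ p.
Pump with i = 2: xy^2z = a^{p+k} b a^p. Its reverse is a^p b a^{p+k}, which differs from xy^2z since k ≥ 1. So xy^2z is not a palindrome and xy^2z ∉ L.
Contradiction. Therefore L is not regular.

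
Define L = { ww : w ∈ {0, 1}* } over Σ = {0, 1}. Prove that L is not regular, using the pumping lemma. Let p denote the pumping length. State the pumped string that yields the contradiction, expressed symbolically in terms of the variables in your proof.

Assume L is regular. Let p be the pumping length given by the pumping lemma.
Take w = 0^p 1^p 0^p 1^p = uu where u = 0^p1^p; then w ∈ L and |w| = 4p ≥ p.
By the pumping lemma, w = xyz with |xy| ≤ p and y is nonempty.
Because |xy| ≤ p and w begins with p copies of 0, we have y = 0^k with 1 ≤ k ≤ p.
Pump with i = 2: xy^2z = 0^{p+k} 1^p 0^p 1^p, of length 4p+k. Suppose this equals vv. The string starts with 0 and ends with 1, so v does too; thus the boundary between the two copies of v is a 1→0 transition. There is exactly one such transition, at position 2p+k, so |v| = 2p+k and |vv| = 4p+2k ≠ 4p+k since k ≥ 1. So xy^2z ∉ L.
This is a contradiction; hence L is not regular.

0^{p+k} 1^p 0^p 1^p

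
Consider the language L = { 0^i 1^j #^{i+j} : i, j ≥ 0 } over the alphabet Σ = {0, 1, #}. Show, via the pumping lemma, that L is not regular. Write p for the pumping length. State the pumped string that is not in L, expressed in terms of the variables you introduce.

0^{p+k} 1^p #^{2p}

Assume L is regular. Let p be the pumping length given by the pumping lemma.
Take w = 0^p 1^p #^{2p} ∈ L (with i=j=p, i+j=2p), |w| = 4p ≥ p.
Write w = xyz as guaranteed by the lemma, with |xy| ≤ p and y is nonempty.
Because |xy| ≤ p and w begins with p copies of 0, we have y = 0^k with 1 ≤ k ≤ p.
Consider xy^2z = 0^{p+k} 1^p #^{2p}. Now the 0- and 1-counts sum to 2p+k, but the #-count is 2p ≠ 2p+k. So xy^2z ∉ L.
This is a contradiction; hence L is not regular.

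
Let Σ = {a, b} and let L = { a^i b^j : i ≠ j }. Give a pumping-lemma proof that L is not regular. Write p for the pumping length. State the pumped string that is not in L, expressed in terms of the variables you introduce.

a^{p+p!} b^{p+p!}

Suppose for contradiction that L is regular, and let p be the pumping length.
Choose w = a^p b^{p+p!}. Since p ≠ p+p!, w ∈ L; and |w| ≥ p.
By the pumping lemma, w = xyz with |xy| ≤ p and |y| > 0.
Because |xy| ≤ p and w begins with p copies of a, we have y = a^k with 1 ≤ k ≤ p.
Since 1 ≤ k ≤ p, k divides p!; set t = 1 + p!/k. Then xy^t z has p + (p!/k)·k = p + p! copies of a. Now the a-count equals the b-count, so i ≠ j fails. So xy^t z = a^{p+p!} b^{p+p!} ∉ L.
This contradicts the pumping lemma, so L is not regular.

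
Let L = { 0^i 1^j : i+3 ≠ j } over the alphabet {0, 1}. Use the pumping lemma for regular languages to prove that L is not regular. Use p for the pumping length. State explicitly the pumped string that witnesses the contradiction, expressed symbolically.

0^{p+p!} 1^{p+p!+3}

Assume L is regular. Let p be the pumping length given by the pumping lemma.
Choose w = 0^p 1^{p+p!+3}. Since p ≠ (p+p!+3)-3 = p+p!, w ∈ L; and |w| ≥ p.
Write w = xyz as guaranteed by the lemma, with |xy| ≤ p and |y| ≥ 1.
The first p characters of w are 0's, so xy (and hence y) consists only of 0's. Write y = 0^k, 1 ≤ k ≤ p.
Since 1 ≤ k ≤ p, k divides p!; set t = 1 + p!/k. Then xy^t z has p + (p!/k)·k = p + p! copies of 0. Now the 0-count is p+p! and (1-count)-3 = (p+p!+3)-3 = p+p!, so i+3 ≠ j fails. So xy^t z = 0^{p+p!} 1^{p+p!+3} ∉ L.
This contradicts the pumping lemma, so L is not regular.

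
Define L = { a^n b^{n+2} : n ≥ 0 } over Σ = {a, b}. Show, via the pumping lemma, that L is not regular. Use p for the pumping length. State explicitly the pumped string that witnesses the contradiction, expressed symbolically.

a^{p+k} b^{p+2}

Assume L is regular. Let p be the pumping length given by the pumping lemma.
Take w = a^p b^{p+2}. Then w ∈ L and |w| = 2p+2 ≥ p.
Write w = xyz as guaranteed by the lemma, with |xy| ≤ p and y is nonempty.
Because |xy| ≤ p and w begins with p copies of a, we have y = a^k with 1 ≤ k ≤ p.
Pump with i = 2: xy^2z = a^{p+k} b^{p+2}. For this to lie in L we would need p+2 = (p+k)+2, which forces k = 0. But k ≥ 1, so xy^2z ∉ L.
Contradiction. Therefore L is not regular.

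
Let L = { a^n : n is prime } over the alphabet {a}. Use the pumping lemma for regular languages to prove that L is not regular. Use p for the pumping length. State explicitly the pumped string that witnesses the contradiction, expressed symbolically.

Assume L is regular; let p be its pumping constant.
Let q be a prime with q ≥ p+2 (infinitely many primes exist), and take w = a^q ∈ L with |w| = q ≥ p.
Write w = xyz as guaranteed by the lemma, with |xy| ≤ p and |y| ≥ 1.
Then y = a^k for some k with 1 ≤ k ≤ p.
Since 1 ≤ k ≤ p, |xz| = q-k. Pump with i = q+1: |xy^{q+1}z| = (q-k)+(q+1)k = q+qk = q(1+k), which is composite (both factors ≥ 2). So xy^{q+1}z = a^{q(1+k)} ∉ L.
Contradiction. Therefore L is not regular.

a^{q(1+k)}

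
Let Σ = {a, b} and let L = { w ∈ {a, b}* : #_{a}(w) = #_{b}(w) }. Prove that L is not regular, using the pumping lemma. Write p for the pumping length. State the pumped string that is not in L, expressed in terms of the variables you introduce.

a^{p+k} b^p

Toward a contradiction, assume L is regular with pumping length p.
Choose w = a^p b^p ∈ L with |w| = 2p ≥ p.
By the pumping lemma, w = xyz with |xy| ≤ p and |y| > 0.
The first p characters of w are a's, so xy (and hence y) consists only of a's. Write y = a^k, 1 ≤ k ≤ p.
Pump with i = 2: xy^2z = a^{p+k} b^p has p+k occurrences of a but only p of b. Since k ≥ 1 the counts differ, so xy^2z ∉ L.
This contradicts the pumping lemma, so L is not regular.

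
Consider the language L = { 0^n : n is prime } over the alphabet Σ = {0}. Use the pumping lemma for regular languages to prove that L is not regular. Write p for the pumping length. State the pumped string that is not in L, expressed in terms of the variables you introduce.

0^{q(1+k)}

Assume L is regular; let p be its pumping constant.
Let q be a prime with q ≥ p+2 (infinitely many primes exist), and take w = 0^q ∈ L with |w| = q ≥ p.
Write w = xyz as guaranteed by the lemma, with |xy| ≤ p and |y| ≥ 1.
Then y = 0^k for some k with 1 ≤ k ≤ p.
Since 1 ≤ k ≤ p, |xz| = q-k. Pump with i = q+1: |xy^{q+1}z| = (q-k)+(q+1)k = q+qk = q(1+k), which is composite (both factors ≥ 2). So xy^{q+1}z = 0^{q(1+k)} ∉ L.
This contradicts the pumping lemma, so L is not regular.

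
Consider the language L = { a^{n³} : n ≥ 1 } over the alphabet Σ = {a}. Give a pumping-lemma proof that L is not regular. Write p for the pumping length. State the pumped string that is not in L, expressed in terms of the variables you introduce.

Assume L is regular. Let p be the pumping length given by the pumping lemma.
Take w = a^{p³} ∈ L with |w| = p³ ≥ p.
Write w = xyz as guaranteed by the lemma, with |xy| ≤ p and y is nonempty.
Then y = a^k for some k with 1 ≤ k ≤ p.
Pump with i = 2: xy^2z = a^{p³+k}. Since 1 ≤ k ≤ p, p³ < p³+k ≤ p³+p < p³+3p²+3p+1 = (p+1)³, so p³+k is not a perfect cube. So xy^2z ∉ L.
This contradicts the pumping lemma, so L is not regular.

a^{p³+k}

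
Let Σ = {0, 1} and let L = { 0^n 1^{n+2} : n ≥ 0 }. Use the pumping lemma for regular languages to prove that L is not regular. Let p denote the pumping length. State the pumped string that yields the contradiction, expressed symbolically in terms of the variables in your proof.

Assume L is regular; let p be its pumping constant.
Take w = 0^p 1^{p+2}. Then w ∈ L and |w| = 2p+2 ≥ p.
The pumping lemma gives a decomposition w = xyz where |xy| ≤ p and |y| > 0.
Because |xy| ≤ p and w begins with p copies of 0, we have y = 0^k with 1 ≤ k ≤ p.
Pump with i = 2: xy^2z = 0^{p+k} 1^{p+2}. For this to lie in L we would need p+2 = (p+k)+2, which forces k = 0. But k ≥ 1, so xy^2z ∉ L.
This contradicts the pumping lemma, so L is not regular.

0^{p+k} 1^{p+2}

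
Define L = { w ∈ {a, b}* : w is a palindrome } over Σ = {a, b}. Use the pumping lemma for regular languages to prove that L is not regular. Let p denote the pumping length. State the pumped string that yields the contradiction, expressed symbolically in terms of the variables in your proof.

Assume L is regular; let p be its pumping constant.
Take w = a^p b a^p, a palindrome of length 2p+1 ≥ p.
By the pumping lemma, w = xyz with |xy| ≤ p and |y| ≥ 1.
Because |xy| ≤ p and w begins with p copies of a, we have y = a^k with 1 ≤ k ≤ p.
Pump with i = 2: xy^2z = a^{p+k} b a^p. Its reverse is a^p b a^{p+k}, which differs from xy^2z since k ≥ 1. So xy^2z is not a palindrome and xy^2z ∉ L.
This is a contradiction; hence L is not regular.

a^{p+k} b a^p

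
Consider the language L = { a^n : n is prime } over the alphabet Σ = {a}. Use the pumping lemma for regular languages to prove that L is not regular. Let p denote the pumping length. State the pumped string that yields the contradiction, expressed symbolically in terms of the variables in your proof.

Suppose for contradiction that L is regular, and let p be the pumping length.
Let q be a prime with q ≥ p+2 (infinitely many primes exist), and take w = a^q ∈ L with |w| = q ≥ p.
The pumping lemma gives a decomposition w = xyz where |xy| ≤ p and |y| ≥ 1.
Then y = a^k for some k with 1 ≤ k ≤ p.
Since 1 ≤ k ≤ p, |xz| = q-k. Pump with i = q+1: |xy^{q+1}z| = (q-k)+(q+1)k = q+qk = q(1+k), which is composite (both factors ≥ 2). So xy^{q+1}z = a^{q(1+k)} ∉ L.
Contradiction. Therefore L is not regular.

a^{q(1+k)}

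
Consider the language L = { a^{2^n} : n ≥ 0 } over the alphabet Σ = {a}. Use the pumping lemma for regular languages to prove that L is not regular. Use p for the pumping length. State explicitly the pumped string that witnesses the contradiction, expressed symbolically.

a^{2^p+k}

Suppose for contradiction that L is regular, and let p be the pumping length.
Take w = a^{2^p} ∈ L with |w| = 2^p ≥ p.
The pumping lemma gives a decomposition w = xyz where |xy| ≤ p and y is nonempty.
Then y = a^k for some k with 1 ≤ k ≤ p.
Pump with i = 2: xy^2z = a^{2^p+k}. Since 1 ≤ k ≤ p < 2^p, we have 2^p < 2^p+k < 2^{p+1}, so 2^p+k is not a power of 2. So xy^2z ∉ L.
This contradicts the pumping lemma, so L is not regular.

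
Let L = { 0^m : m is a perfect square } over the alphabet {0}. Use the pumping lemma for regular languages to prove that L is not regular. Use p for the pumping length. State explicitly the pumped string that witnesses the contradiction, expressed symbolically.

Toward a contradiction, assume L is regular with pumping length p.
Take w = 0^{p²} ∈ L with |w| = p² ≥ p.
The pumping lemma gives a decomposition w = xyz where |xy| ≤ p and y is nonempty.
Then y = 0^k for some k with 1 ≤ k ≤ p.
Pump with i = 2: xy^2z = 0^{p²+k}. Since 1 ≤ k ≤ p, p² < p²+k ≤ p²+p < (p+1)², so p²+k lies strictly between consecutive squares and is not a perfect square. So xy^2z ∉ L.
Contradiction. Therefore L is not regular.

0^{p²+k}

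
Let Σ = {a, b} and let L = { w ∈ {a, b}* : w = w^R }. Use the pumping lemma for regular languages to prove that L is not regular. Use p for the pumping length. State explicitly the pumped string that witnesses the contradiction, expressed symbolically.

Assume L is regular; let p be its pumping constant.
Take w = a^p b a^p, a palindrome of length 2p+1 ≥ p.
Write w = xyz as guaranteed by the lemma, with |xy| ≤ p and y is nonempty.
The first p characters of w are a's, so xy (and hence y) consists only of a's. Write y = a^k, 1 ≤ k ≤ p.
Pump with i = 2: xy^2z = a^{p+k} b a^p. Its reverse is a^p b a^{p+k}, which differs from xy^2z since k ≥ 1. So xy^2z is not a palindrome and xy^2z ∉ L.
This contradicts the pumping lemma, so L is not regular.

a^{p+k} b a^p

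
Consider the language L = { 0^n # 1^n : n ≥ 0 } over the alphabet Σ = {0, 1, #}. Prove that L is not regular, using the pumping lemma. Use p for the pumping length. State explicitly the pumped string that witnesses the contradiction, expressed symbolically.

0^{p+k} # 1^p

Suppose for contradiction that L is regular, and let p be the pumping length.
Take w = 0^p # 1^p ∈ L with |w| = 2p+1 ≥ p.
By the pumping lemma, w = xyz with |xy| ≤ p and |y| > 0.
The first p characters of w are 0's, so xy (and hence y) consists only of 0's. Write y = 0^k, 1 ≤ k ≤ p.
Pump with i = 2: xy^2z = 0^{p+k} # 1^p, which would require p+k = p. But k ≥ 1, so xy^2z ∉ L.
This contradicts the pumping lemma, so L is not regular.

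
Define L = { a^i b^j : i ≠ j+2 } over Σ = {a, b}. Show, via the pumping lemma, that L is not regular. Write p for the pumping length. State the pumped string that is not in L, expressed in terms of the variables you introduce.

Assume L is regular. Let p be the pumping length given by the pumping lemma.
Choose w = a^p b^{p+p!-2}. Since p ≠ (p+p!-2)+2 = p+p!, w ∈ L; and |w| ≥ p.
Write w = xyz as guaranteed by the lemma, with |xy| ≤ p and |y| > 0.
The first p characters of w are a's, so xy (and hence y) consists only of a's. Write y = a^k, 1 ≤ k ≤ p.
Since 1 ≤ k ≤ p, k divides p!; set t = 1 + p!/k. Then xy^t z has p + (p!/k)·k = p + p! copies of a. Now the a-count is p+p! and (b-count)+2 = (p+p!-2)+2 = p+p!, so i ≠ j+2 fails. So xy^t z = a^{p+p!} b^{p+p!-2} ∉ L.
This is a contradiction; hence L is not regular.

a^{p+p!} b^{p+p!-2}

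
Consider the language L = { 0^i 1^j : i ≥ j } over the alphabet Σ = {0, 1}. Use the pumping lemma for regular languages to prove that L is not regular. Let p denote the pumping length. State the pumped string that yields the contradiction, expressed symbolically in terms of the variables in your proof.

0^{p-k} 1^p

Toward a contradiction, assume L is regular with pumping length p.
Choose w = 0^p 1^p ∈ L, with |w| = 2p ≥ p.
By the pumping lemma, w = xyz with |xy| ≤ p and |y| > 0.
The first p characters of w are 0's, so xy (and hence y) consists only of 0's. Write y = 0^k, 1 ≤ k ≤ p.
Consider xy^0z = xz = 0^{p-k} 1^p. Since k ≥ 1, the 0-count p-k is less than p, so i ≥ j fails; thus xz ∉ L.
Contradiction. Therefore L is not regular.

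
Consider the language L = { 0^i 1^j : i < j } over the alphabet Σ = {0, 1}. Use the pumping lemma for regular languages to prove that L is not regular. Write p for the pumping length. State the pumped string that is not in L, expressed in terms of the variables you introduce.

0^{p+k} 1^{p+1}

Toward a contradiction, assume L is regular with pumping length p.
Choose w = 0^p 1^{p+1} ∈ L, with |w| = 2p+1 ≥ p.
By the pumping lemma, w = xyz with |xy| ≤ p and y is nonempty.
The first p characters of w are 0's, so xy (and hence y) consists only of 0's. Write y = 0^k, 1 ≤ k ≤ p.
Consider xy^2z = 0^{p+k} 1^{p+1}. Since k ≥ 1, the 0-count p+k is at least p+1, so i < j fails; thus xy^2z ∉ L.
This contradicts the pumping lemma, so L is not regular.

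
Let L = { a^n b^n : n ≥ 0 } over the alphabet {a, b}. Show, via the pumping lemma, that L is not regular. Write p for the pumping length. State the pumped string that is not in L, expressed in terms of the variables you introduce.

a^{p+k} b^p

Assume L is regular; let p be its pumping constant.
Let w = a^p b^p ∈ L; note |w| = 2p ≥ p.
Write w = xyz as guaranteed by the lemma, with |xy| ≤ p and y is nonempty.
The first p characters of w are a's, so xy (and hence y) consists only of a's. Write y = a^k, 1 ≤ k ≤ p.
Pump with i = 2: xy^2z = a^{p+k} b^p. For this to lie in L we would need p = p+k, which forces k = 0. But k ≥ 1, so xy^2z ∉ L.
This is a contradiction; hence L is not regular.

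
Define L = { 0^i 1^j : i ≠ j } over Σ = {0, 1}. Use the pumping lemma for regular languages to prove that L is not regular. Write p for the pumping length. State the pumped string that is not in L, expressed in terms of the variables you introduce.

0^{p+p!} 1^{p+p!}

Assume L is regular. Let p be the pumping length given by the pumping lemma.
Choose w = 0^p 1^{p+p!}. Since p ≠ p+p!, w ∈ L; and |w| ≥ p.
The pumping lemma gives a decomposition w = xyz where |xy| ≤ p and |y| ≥ 1.
The first p characters of w are 0's, so xy (and hence y) consists only of 0's. Write y = 0^k, 1 ≤ k ≤ p.
Since 1 ≤ k ≤ p, k divides p!; set t = 1 + p!/k. Then xy^t z has p + (p!/k)·k = p + p! copies of 0. Now the 0-count equals the 1-count, so i ≠ j fails. So xy^t z = 0^{p+p!} 1^{p+p!} ∉ L.
Contradiction. Therefore L is not regular.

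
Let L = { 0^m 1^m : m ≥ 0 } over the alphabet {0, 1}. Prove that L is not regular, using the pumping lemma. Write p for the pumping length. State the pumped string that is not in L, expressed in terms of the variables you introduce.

Assume L is regular; let p be its pumping constant.
Let w = 0^p 1^p ∈ L; note |w| = 2p ≥ p.
Write w = xyz as guaranteed by the lemma, with |xy| ≤ p and |y| ≥ 1.
Since the first p symbols of w are all 0's and |xy| ≤ p, y lies entirely in the leading 0-block: y = 0^k for some k with 1 ≤ k ≤ p.
Pump with i = 2: xy^2z = 0^{p+k} 1^p. For this to lie in L we would need p = p+k, which forces k = 0. But k ≥ 1, so xy^2z ∉ L.
This is a contradiction; hence L is not regular.

0^{p+k} 1^p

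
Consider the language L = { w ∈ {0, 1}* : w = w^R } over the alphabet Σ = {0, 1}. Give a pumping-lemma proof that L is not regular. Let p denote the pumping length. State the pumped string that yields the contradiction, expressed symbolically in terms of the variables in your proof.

0^{p+k} 1 0^p

Assume L is regular; let p be its pumping constant.
Take w = 0^p 1 0^p, a palindrome of length 2p+1 ≥ p.
The pumping lemma gives a decomposition w = xyz where |xy| ≤ p and |y| ≥ 1.
The first p characters of w are 0's, so xy (and hence y) consists only of 0's. Write y = 0^k, 1 ≤ k ≤ p.
Pump with i = 2: xy^2z = 0^{p+k} 1 0^p. Its reverse is 0^p 1 0^{p+k}, which differs from xy^2z since k ≥ 1. So xy^2z is not a palindrome and xy^2z ∉ L.
Contradiction. Therefore L is not regular.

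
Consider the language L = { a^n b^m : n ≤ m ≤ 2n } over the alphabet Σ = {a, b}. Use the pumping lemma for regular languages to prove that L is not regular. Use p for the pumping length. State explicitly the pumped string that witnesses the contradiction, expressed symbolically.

Toward a contradiction, assume L is regular with pumping length p.
Take w = a^p b^p ∈ L (since p ≤ p ≤ 2p), with |w| = 2p ≥ p.
The pumping lemma gives a decomposition w = xyz where |xy| ≤ p and y is nonempty.
Because |xy| ≤ p and w begins with p copies of a, we have y = a^k with 1 ≤ k ≤ p.
Pump with i = 2: xy^2z = a^{p+k} b^p. Now n = p+k > p = m, so the condition n ≤ m fails. Thus xy^2z ∉ L.
This contradicts the pumping lemma, so L is not regular.

a^{p+k} b^p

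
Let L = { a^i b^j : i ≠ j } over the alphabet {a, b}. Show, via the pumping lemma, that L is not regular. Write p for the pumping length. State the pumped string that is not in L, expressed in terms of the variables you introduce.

Assume L is regular. Let p be the pumping length given by the pumping lemma.
Choose w = a^p b^{p+p!}. Since p ≠ p+p!, w ∈ L; and |w| ≥ p.
By the pumping lemma, w = xyz with |xy| ≤ p and |y| > 0.
Because |xy| ≤ p and w begins with p copies of a, we have y = a^k with 1 ≤ k ≤ p.
Since 1 ≤ k ≤ p, k divides p!; set t = 1 + p!/k. Then xy^t z has p + (p!/k)·k = p + p! copies of a. Now the a-count equals the b-count, so i ≠ j fails. So xy^t z = a^{p+p!} b^{p+p!} ∉ L.
This is a contradiction; hence L is not regular.

a^{p+p!} b^{p+p!}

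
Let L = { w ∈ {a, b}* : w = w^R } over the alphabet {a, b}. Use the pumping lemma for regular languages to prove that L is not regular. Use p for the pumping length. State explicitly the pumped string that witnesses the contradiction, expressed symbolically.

Toward a contradiction, assume L is regular with pumping length p.
Take w = a^p b a^p, a palindrome of length 2p+1 ≥ p.
Write w = xyz as guaranteed by the lemma, with |xy| ≤ p and |y| ≥ 1.
The first p characters of w are a's, so xy (and hence y) consists only of a's. Write y = a^k, 1 ≤ k ≤ p.
Pump with i = 2: xy^2z = a^{p+k} b a^p. Its reverse is a^p b a^{p+k}, which differs from xy^2z since k ≥ 1. So xy^2z is not a palindrome and xy^2z ∉ L.
Contradiction. Therefore L is not regular.

a^{p+k} b a^p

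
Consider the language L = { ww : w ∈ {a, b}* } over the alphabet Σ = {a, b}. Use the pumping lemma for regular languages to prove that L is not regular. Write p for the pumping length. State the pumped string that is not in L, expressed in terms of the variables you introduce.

Suppose for contradiction that L is regular, and let p be the pumping length.
Take w = a^p b^p a^p b^p = uu where u = a^pb^p; then w ∈ L and |w| = 4p ≥ p.
By the pumping lemma, w = xyz with |xy| ≤ p and |y| ≥ 1.
Because |xy| ≤ p and w begins with p copies of a, we have y = a^k with 1 ≤ k ≤ p.
Pump with i = 2: xy^2z = a^{p+k} b^p a^p b^p, of length 4p+k. Suppose this equals vv. The string starts with a and ends with b, so v does too; thus the boundary between the two copies of v is a b→a transition. There is exactly one such transition, at position 2p+k, so |v| = 2p+k and |vv| = 4p+2k ≠ 4p+k since k ≥ 1. So xy^2z ∉ L.
This is a contradiction; hence L is not regular.

a^{p+k} b^p a^p b^p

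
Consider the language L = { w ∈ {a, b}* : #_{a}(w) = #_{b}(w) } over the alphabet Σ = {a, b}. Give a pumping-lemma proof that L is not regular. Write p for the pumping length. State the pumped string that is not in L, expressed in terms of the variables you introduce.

a^{p+k} b^p

Assume L is regular; let p be its pumping constant.
Choose w = a^p b^p ∈ L with |w| = 2p ≥ p.
The pumping lemma gives a decomposition w = xyz where |xy| ≤ p and y is nonempty.
Because |xy| ≤ p and w begins with p copies of a, we have y = a^k with 1 ≤ k ≤ p.
Pump with i = 2: xy^2z = a^{p+k} b^p has p+k occurrences of a but only p of b. Since k ≥ 1 the counts differ, so xy^2z ∉ L.
This contradicts the pumping lemma, so L is not regular.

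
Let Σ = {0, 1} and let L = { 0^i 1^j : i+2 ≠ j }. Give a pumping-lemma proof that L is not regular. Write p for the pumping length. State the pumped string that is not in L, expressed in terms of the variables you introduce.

0^{p+p!} 1^{p+p!+2}

Suppose for contradiction that L is regular, and let p be the pumping length.
Choose w = 0^p 1^{p+p!+2}. Since p ≠ (p+p!+2)-2 = p+p!, w ∈ L; and |w| ≥ p.
Write w = xyz as guaranteed by the lemma, with |xy| ≤ p and y is nonempty.
Because |xy| ≤ p and w begins with p copies of 0, we have y = 0^k with 1 ≤ k ≤ p.
Since 1 ≤ k ≤ p, k divides p!; set t = 1 + p!/k. Then xy^t z has p + (p!/k)·k = p + p! copies of 0. Now the 0-count is p+p! and (1-count)-2 = (p+p!+2)-2 = p+p!, so i+2 ≠ j fails. So xy^t z = 0^{p+p!} 1^{p+p!+2} ∉ L.
This contradicts the pumping lemma, so L is not regular.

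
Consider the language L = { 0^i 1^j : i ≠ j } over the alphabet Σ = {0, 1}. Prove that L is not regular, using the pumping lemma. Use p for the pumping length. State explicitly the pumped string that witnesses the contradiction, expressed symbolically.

Assume L is regular. Let p be the pumping length given by the pumping lemma.
Choose w = 0^p 1^{p+p!}. Since p ≠ p+p!, w ∈ L; and |w| ≥ p.
By the pumping lemma, w = xyz with |xy| ≤ p and |y| ≥ 1.
Because |xy| ≤ p and w begins with p copies of 0, we have y = 0^k with 1 ≤ k ≤ p.
Since 1 ≤ k ≤ p, k divides p!; set t = 1 + p!/k. Then xy^t z has p + (p!/k)·k = p + p! copies of 0. Now the 0-count equals the 1-count, so i ≠ j fails. So xy^t z = 0^{p+p!} 1^{p+p!} ∉ L.
Contradiction. Therefore L is not regular.

0^{p+p!} 1^{p+p!}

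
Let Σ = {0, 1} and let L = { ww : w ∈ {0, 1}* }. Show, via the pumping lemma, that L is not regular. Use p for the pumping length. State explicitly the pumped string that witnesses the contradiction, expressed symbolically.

Assume L is regular. Let p be the pumping length given by the pumping lemma.
Take w = 0^p 1^p 0^p 1^p = uu where u = 0^p1^p; then w ∈ L and |w| = 4p ≥ p.
By the pumping lemma, w = xyz with |xy| ≤ p and |y| > 0.
Since the first p symbols of w are all 0's and |xy| ≤ p, y lies entirely in the leading 0-block: y = 0^k for some k with 1 ≤ k ≤ p.
Pump with i = 2: xy^2z = 0^{p+k} 1^p 0^p 1^p, of length 4p+k. Suppose this equals vv. The string starts with 0 and ends with 1, so v does too; thus the boundary between the two copies of v is a 1→0 transition. There is exactly one such transition, at position 2p+k, so |v| = 2p+k and |vv| = 4p+2k ≠ 4p+k since k ≥ 1. So xy^2z ∉ L.
Contradiction. Therefore L is not regular.

0^{p+k} 1^p 0^p 1^p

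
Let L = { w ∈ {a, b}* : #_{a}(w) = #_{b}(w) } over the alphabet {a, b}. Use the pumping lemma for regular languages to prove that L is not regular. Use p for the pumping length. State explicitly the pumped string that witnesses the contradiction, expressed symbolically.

a^{p+k} b^p

Assume L is regular; let p be its pumping constant.
Choose w = a^p b^p ∈ L with |w| = 2p ≥ p.
By the pumping lemma, w = xyz with |xy| ≤ p and |y| ≥ 1.
Because |xy| ≤ p and w begins with p copies of a, we have y = a^k with 1 ≤ k ≤ p.
Pump with i = 2: xy^2z = a^{p+k} b^p has p+k occurrences of a but only p of b. Since k ≥ 1 the counts differ, so xy^2z ∉ L.
This contradicts the pumping lemma, so L is not regular.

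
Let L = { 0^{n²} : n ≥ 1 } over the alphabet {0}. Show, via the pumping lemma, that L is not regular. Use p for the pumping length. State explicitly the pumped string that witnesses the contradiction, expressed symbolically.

Suppose for contradiction that L is regular, and let p be the pumping length.
Take w = 0^{p²} ∈ L with |w| = p² ≥ p.
Write w = xyz as guaranteed by the lemma, with |xy| ≤ p and |y| ≥ 1.
Then y = 0^k for some k with 1 ≤ k ≤ p.
Pump with i = 2: xy^2z = 0^{p²+k}. Since 1 ≤ k ≤ p, p² < p²+k ≤ p²+p < (p+1)², so p²+k lies strictly between consecutive squares and is not a perfect square. So xy^2z ∉ L.
Contradiction. Therefore L is not regular.

0^{p²+k}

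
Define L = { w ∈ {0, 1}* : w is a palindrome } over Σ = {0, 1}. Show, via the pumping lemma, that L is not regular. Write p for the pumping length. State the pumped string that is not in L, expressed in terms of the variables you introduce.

Assume L is regular; let p be its pumping constant.
Take w = 0^p 1 0^p, a palindrome of length 2p+1 ≥ p.
Write w = xyz as guaranteed by the lemma, with |xy| ≤ p and y is nonempty.
Because |xy| ≤ p and w begins with p copies of 0, we have y = 0^k with 1 ≤ k ≤ p.
Pump with i = 2: xy^2z = 0^{p+k} 1 0^p. Its reverse is 0^p 1 0^{p+k}, which differs from xy^2z since k ≥ 1. So xy^2z is not a palindrome and xy^2z ∉ L.
Contradiction. Therefore L is not regular.

0^{p+k} 1 0^p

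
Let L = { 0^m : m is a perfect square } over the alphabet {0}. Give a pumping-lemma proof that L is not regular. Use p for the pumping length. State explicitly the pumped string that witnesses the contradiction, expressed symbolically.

Assume L is regular. Let p be the pumping length given by the pumping lemma.
Take w = 0^{p²} ∈ L with |w| = p² ≥ p.
By the pumping lemma, w = xyz with |xy| ≤ p and y is nonempty.
Then y = 0^k for some k with 1 ≤ k ≤ p.
Pump with i = 2: xy^2z = 0^{p²+k}. Since 1 ≤ k ≤ p, p² < p²+k ≤ p²+p < (p+1)², so p²+k lies strictly between consecutive squares and is not a perfect square. So xy^2z ∉ L.
This is a contradiction; hence L is not regular.

0^{p²+k}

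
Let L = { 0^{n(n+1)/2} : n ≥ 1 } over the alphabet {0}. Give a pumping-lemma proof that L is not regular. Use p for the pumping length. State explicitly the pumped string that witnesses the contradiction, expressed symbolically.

0^{p(p+1)/2+k}

Assume L is regular; let p be its pumping constant.
Take w = 0^{p(p+1)/2} ∈ L with |w| = p(p+1)/2 ≥ p.
The pumping lemma gives a decomposition w = xyz where |xy| ≤ p and |y| ≥ 1.
Then y = 0^k for some k with 1 ≤ k ≤ p.
Pump with i = 2: xy^2z = 0^{p(p+1)/2+k}. Since 1 ≤ k ≤ p, p(p+1)/2 < p(p+1)/2+k ≤ p(p+1)/2+p < (p+1)(p+2)/2, so p(p+1)/2+k is strictly between consecutive triangular numbers. So xy^2z ∉ L.
This contradicts the pumping lemma, so L is not regular.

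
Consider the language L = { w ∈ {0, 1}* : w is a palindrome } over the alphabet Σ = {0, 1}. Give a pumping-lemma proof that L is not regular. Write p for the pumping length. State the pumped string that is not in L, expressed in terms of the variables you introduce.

0^{p+k} 1 0^p

Suppose for contradiction that L is regular, and let p be the pumping length.
Take w = 0^p 1 0^p, a palindrome of length 2p+1 ≥ p.
Write w = xyz as guaranteed by the lemma, with |xy| ≤ p and |y| ≥ 1.
Because |xy| ≤ p and w begins with p copies of 0, we have y = 0^k with 1 ≤ k ≤ p.
Pump with i = 2: xy^2z = 0^{p+k} 1 0^p. Its reverse is 0^p 1 0^{p+k}, which differs from xy^2z since k ≥ 1. So xy^2z is not a palindrome and xy^2z ∉ L.
This is a contradiction; hence L is not regular.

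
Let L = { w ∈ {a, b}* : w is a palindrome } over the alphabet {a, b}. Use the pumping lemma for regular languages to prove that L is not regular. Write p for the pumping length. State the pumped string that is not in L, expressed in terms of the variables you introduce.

a^{p+k} b a^p

Assume L is regular. Let p be the pumping length given by the pumping lemma.
Take w = a^p b a^p, a palindrome of length 2p+1 ≥ p.
Write w = xyz as guaranteed by the lemma, with |xy| ≤ p and |y| ≥ 1.
Because |xy| ≤ p and w begins with p copies of a, we have y = a^k with 1 ≤ k ≤ p.
Pump with i = 2: xy^2z = a^{p+k} b a^p. Its reverse is a^p b a^{p+k}, which differs from xy^2z since k ≥ 1. So xy^2z is not a palindrome and xy^2z ∉ L.
Contradiction. Therefore L is not regular.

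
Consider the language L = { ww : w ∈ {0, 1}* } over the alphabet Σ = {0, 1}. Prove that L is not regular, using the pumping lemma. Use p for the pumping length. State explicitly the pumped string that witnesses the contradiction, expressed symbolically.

0^{p+k} 1^p 0^p 1^p

Assume L is regular. Let p be the pumping length given by the pumping lemma.
Take w = 0^p 1^p 0^p 1^p = uu where u = 0^p1^p; then w ∈ L and |w| = 4p ≥ p.
By the pumping lemma, w = xyz with |xy| ≤ p and |y| > 0.
Because |xy| ≤ p and w begins with p copies of 0, we have y = 0^k with 1 ≤ k ≤ p.
Pump with i = 2: xy^2z = 0^{p+k} 1^p 0^p 1^p, of length 4p+k. Suppose this equals vv. The string starts with 0 and ends with 1, so v does too; thus the boundary between the two copies of v is a 1→0 transition. There is exactly one such transition, at position 2p+k, so |v| = 2p+k and |vv| = 4p+2k ≠ 4p+k since k ≥ 1. So xy^2z ∉ L.
This contradicts the pumping lemma, so L is not regular.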